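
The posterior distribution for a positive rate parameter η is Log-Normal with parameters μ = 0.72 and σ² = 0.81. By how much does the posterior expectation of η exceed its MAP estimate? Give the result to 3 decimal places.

2.166

Mode = exp(μ − σ²) = exp(-0.09) = 0.914.
Mean = exp(μ + σ²/2) = exp(1.125) = 3.080.
Difference = 3.080 − 0.914 = 2.166.
The mean is pulled above the mode by the posterior's right skew.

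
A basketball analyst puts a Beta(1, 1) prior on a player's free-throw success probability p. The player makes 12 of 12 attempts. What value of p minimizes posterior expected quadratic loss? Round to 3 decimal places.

Posterior: Beta(1+12, 1+0) = Beta(13, 1).
Since β = 1 ≤ 1 and α > 1, the Beta density is monotone increasing on [0,1]; the mode is at 1.
Mean = 13/(13+1) = 0.929.
Quadratic loss ⇒ the optimal estimator is the posterior mean.

0.929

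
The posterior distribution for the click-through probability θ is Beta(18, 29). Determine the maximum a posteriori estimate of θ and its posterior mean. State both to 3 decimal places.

Mode = (18−1)/(18+29−2) = 17/45 = 0.378.
Mean = 18/(18+29) = 18/47 = 0.383.
The mean is pulled above the mode by the posterior's right skew.

θ_MAP = 0.378, E[θ|data] = 0.383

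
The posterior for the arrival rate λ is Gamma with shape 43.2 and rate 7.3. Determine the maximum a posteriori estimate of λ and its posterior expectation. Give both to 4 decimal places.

MAP = 5.7808, posterior mean = 5.9178

Mode = (α−1)/β = 42.2/7.3 = 5.7808.
Mean = α/β = 43.2/7.3 = 5.9178.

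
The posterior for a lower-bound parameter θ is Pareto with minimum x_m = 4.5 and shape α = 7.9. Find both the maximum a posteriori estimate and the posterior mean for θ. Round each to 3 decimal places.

MAP = 4.500, posterior mean = 5.152

The Pareto density is strictly decreasing on [x_m, ∞), so the mode is x_m = 4.500.
Mean = α·x_m/(α−1) = 7.9·4.5/6.9 = 5.152.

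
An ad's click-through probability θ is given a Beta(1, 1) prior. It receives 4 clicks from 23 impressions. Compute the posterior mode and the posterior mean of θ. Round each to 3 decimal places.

Posterior: Beta(1+4, 1+19) = Beta(5, 20).
Mode = (5−1)/(5+20−2) = 4/23 = 0.174.
Mean = 5/(5+20) = 5/25 = 0.200.

MAP = 0.174, posterior mean = 0.200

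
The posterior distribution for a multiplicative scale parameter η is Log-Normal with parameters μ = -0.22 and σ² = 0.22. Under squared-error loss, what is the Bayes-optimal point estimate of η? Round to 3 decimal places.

0.896

Mode = exp(μ − σ²) = exp(-0.44) = 0.644.
Mean = exp(μ + σ²/2) = exp(-0.110) = 0.896.
Squared-error loss ⇒ the optimal estimator is the posterior mean.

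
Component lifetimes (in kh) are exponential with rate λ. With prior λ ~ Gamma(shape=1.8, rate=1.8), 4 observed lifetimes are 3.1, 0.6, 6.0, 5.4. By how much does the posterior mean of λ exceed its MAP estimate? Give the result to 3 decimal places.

0.059

Σ times = 15.1. Posterior: Gamma(shape = 1.8+4 = 5.8, rate = 1.8+15.1 = 16.9).
Mode = (α−1)/β = 4.8/16.9 = 0.284.
Mean = α/β = 5.8/16.9 = 0.343.
Difference = 0.343 − 0.284 = 0.059.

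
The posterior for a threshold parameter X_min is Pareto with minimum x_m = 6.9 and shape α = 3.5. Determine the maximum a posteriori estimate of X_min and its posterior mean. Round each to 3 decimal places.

MAP: 6.900. Posterior mean: 9.660.

The Pareto density is strictly decreasing on [x_m, ∞), so the mode is x_m = 6.900.
Mean = α·x_m/(α−1) = 3.5·6.9/2.5 = 9.660.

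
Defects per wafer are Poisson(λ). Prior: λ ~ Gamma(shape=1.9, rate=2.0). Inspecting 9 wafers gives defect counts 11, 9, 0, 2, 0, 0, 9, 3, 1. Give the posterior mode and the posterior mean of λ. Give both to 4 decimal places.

λ_MAP = 3.2636, E[λ|data] = 3.3545

Σ counts = 35. Posterior: Gamma(shape = 1.9+35 = 36.9, rate = 2.0+9 = 11.0).
Mode = (α−1)/β = 35.9/11.0 = 3.2636.
Mean = α/β = 36.9/11.0 = 3.3545.
The posterior is right-skewed, so the mean exceeds the mode.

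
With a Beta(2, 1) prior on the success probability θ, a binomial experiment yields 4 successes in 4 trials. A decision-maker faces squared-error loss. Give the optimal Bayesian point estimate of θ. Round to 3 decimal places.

Posterior: Beta(2+4, 1+0) = Beta(6, 1).
Since β = 1 ≤ 1 and α > 1, the Beta density is monotone increasing on [0,1]; the mode is at 1.
Mean = 6/(6+1) = 0.857.
Squared-error loss ⇒ the optimal estimator is the posterior mean.

0.857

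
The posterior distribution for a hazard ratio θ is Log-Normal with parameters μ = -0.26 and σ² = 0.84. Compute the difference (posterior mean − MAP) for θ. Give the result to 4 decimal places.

0.8406

Mode = exp(μ − σ²) = exp(-1.10) = 0.3329.
Mean = exp(μ + σ²/2) = exp(0.160) = 1.1735.
Difference = 1.1735 − 0.3329 = 0.8406.
Mean > mode: the posterior has a right tail.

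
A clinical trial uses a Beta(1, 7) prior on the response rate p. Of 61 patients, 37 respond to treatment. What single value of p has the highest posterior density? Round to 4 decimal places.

Posterior: Beta(1+37, 7+24) = Beta(38, 31).
Mode = (38−1)/(38+31−2) = 37/67 = 0.5522.
Mean = 38/(38+31) = 38/69 = 0.5507.
This is the posterior mode — the MAP estimate.

0.5522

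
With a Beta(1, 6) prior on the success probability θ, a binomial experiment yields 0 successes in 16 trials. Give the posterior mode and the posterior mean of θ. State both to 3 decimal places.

Posterior: Beta(1+0, 6+16) = Beta(1, 22).
Since α = 1 ≤ 1 and β > 1, the Beta density is monotone decreasing on [0,1]; the mode is at 0.
Mean = 1/(1+22) = 0.043.
The mean is pulled above the mode by the posterior's right skew.

MAP = 0.000, posterior mean = 0.043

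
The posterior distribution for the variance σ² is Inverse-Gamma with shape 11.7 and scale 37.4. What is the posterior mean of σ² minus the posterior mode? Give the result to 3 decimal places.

0.550

Mode = β/(α+1) = 37.4/12.7 = 2.945.
Mean = β/(α−1) = 37.4/10.7 = 3.495.
Difference = 3.495 − 2.945 = 0.550.
Right-skewed posterior ⇒ mode < mean.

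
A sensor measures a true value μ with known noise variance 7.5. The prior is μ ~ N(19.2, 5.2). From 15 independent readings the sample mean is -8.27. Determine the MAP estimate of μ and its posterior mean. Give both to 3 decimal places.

Posterior for μ is Normal. Precision-weighted mean: (1/5.2·19.2 + 15/7.5·-8.27) / (1/5.2 + 15/7.5) = -5.860.
A Normal posterior is symmetric, so mode = mean.

MAP = -5.860; posterior mean = -5.860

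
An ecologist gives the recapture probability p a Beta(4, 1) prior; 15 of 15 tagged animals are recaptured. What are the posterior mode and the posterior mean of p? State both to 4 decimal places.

MAP: 1.0000. Posterior mean: 0.9500.

Posterior: Beta(4+15, 1+0) = Beta(19, 1).
Since β = 1 ≤ 1 and α > 1, the Beta density is monotone increasing on [0,1]; the mode is at 1.
Mean = 19/(19+1) = 0.9500.
Left-skewed posterior ⇒ mean < mode.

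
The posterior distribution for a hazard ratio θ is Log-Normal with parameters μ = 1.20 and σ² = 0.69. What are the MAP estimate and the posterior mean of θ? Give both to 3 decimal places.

MAP = 1.665; posterior mean = 4.688

Mode = exp(μ − σ²) = exp(0.51) = 1.665.
Mean = exp(μ + σ²/2) = exp(1.545) = 4.688.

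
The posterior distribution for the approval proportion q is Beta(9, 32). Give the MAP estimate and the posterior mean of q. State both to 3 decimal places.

MAP: 0.205. Posterior mean: 0.220.

Mode = (9−1)/(9+32−2) = 8/39 = 0.205.
Mean = 9/(9+32) = 9/41 = 0.220.
Right-skewed posterior ⇒ mode < mean.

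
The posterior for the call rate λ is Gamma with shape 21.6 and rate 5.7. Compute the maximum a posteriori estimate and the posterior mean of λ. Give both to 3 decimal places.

Mode = (α−1)/β = 20.6/5.7 = 3.614.
Mean = α/β = 21.6/5.7 = 3.789.

MAP = 3.614, posterior mean = 3.789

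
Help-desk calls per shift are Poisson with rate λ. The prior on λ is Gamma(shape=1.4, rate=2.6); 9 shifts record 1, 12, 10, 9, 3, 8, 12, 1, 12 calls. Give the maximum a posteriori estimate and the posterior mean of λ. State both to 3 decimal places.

MAP: 5.897. Posterior mean: 5.983.

Σ counts = 68. Posterior: Gamma(shape = 1.4+68 = 69.4, rate = 2.6+9 = 11.6).
Mode = (α−1)/β = 68.4/11.6 = 5.897.
Mean = α/β = 69.4/11.6 = 5.983.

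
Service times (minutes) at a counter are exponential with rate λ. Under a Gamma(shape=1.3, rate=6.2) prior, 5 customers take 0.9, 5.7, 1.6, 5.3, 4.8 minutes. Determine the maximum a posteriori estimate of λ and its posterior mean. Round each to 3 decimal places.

λ_MAP = 0.216, E[λ|data] = 0.257

Σ times = 18.3. Posterior: Gamma(shape = 1.3+5 = 6.3, rate = 6.2+18.3 = 24.5).
Mode = (α−1)/β = 5.3/24.5 = 0.216.
Mean = α/β = 6.3/24.5 = 0.257.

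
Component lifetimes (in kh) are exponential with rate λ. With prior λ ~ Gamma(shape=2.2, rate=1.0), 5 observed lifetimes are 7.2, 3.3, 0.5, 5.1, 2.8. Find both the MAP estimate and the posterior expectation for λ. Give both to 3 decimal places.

Σ times = 18.9. Posterior: Gamma(shape = 2.2+5 = 7.2, rate = 1.0+18.9 = 19.9).
Mode = (α−1)/β = 6.2/19.9 = 0.312.
Mean = α/β = 7.2/19.9 = 0.362.

λ_MAP = 0.312, E[λ|data] = 0.362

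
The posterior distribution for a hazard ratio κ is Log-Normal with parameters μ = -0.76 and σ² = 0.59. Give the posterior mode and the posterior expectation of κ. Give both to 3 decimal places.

Mode = exp(μ − σ²) = exp(-1.35) = 0.259.
Mean = exp(μ + σ²/2) = exp(-0.465) = 0.628.
The mean is pulled above the mode by the posterior's right skew.

MAP = 0.259, posterior mean = 0.628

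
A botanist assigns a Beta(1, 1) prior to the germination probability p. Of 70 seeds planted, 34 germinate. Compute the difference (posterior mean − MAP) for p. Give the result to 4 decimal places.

Posterior: Beta(1+34, 1+36) = Beta(35, 37).
Mode = (35−1)/(35+37−2) = 34/70 = 0.4857.
Mean = 35/(35+37) = 35/72 = 0.4861.
Difference = 0.4861 − 0.4857 = 0.0004.

0.0004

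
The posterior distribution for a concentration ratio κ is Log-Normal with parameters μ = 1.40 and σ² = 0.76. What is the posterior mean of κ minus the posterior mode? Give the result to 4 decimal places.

4.0334

Mode = exp(μ − σ²) = exp(0.64) = 1.8965.
Mean = exp(μ + σ²/2) = exp(1.780) = 5.9299.
Difference = 5.9299 − 1.8965 = 4.0334.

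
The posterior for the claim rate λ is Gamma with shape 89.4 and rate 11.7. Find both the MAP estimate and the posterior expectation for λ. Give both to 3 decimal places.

Mode = (α−1)/β = 88.4/11.7 = 7.556.
Mean = α/β = 89.4/11.7 = 7.641.
Right-skewed posterior ⇒ mode < mean.

λ_MAP = 7.556, E[λ|data] = 7.641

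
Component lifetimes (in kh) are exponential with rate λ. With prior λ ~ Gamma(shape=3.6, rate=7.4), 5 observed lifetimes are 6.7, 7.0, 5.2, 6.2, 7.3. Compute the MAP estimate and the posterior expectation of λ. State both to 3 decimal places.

Σ times = 32.4. Posterior: Gamma(shape = 3.6+5 = 8.6, rate = 7.4+32.4 = 39.8).
Mode = (α−1)/β = 7.6/39.8 = 0.191.
Mean = α/β = 8.6/39.8 = 0.216.
The mean is pulled above the mode by the posterior's right skew.

MAP = 0.191, posterior mean = 0.216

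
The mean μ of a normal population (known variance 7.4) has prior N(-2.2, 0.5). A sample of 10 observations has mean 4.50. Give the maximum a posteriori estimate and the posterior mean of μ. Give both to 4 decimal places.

Posterior for μ is Normal. Precision-weighted mean: (1/0.5·-2.2 + 10/7.4·4.50) / (1/0.5 + 10/7.4) = 0.5016.
A Normal posterior is symmetric, so mode = mean.

MAP = 0.5016, posterior mean = 0.5016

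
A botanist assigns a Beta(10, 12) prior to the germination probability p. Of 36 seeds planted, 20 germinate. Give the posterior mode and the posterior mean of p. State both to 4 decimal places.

Posterior: Beta(10+20, 12+16) = Beta(30, 28).
Mode = (30−1)/(30+28−2) = 29/56 = 0.5179.
Mean = 30/(30+28) = 30/58 = 0.5172.

MAP = 0.5179, posterior mean = 0.5172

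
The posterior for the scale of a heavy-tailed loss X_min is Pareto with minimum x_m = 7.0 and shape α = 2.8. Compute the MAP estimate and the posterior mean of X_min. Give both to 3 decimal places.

The Pareto density is strictly decreasing on [x_m, ∞), so the mode is x_m = 7.000.
Mean = α·x_m/(α−1) = 2.8·7.0/1.8 = 10.889.
Right-skewed posterior ⇒ mode < mean.

MAP = 7.000; posterior mean = 10.889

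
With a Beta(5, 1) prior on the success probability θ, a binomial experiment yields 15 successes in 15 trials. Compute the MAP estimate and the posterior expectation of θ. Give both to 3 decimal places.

MAP = 1.000, posterior mean = 0.952

Posterior: Beta(5+15, 1+0) = Beta(20, 1).
Since β = 1 ≤ 1 and α > 1, the Beta density is monotone increasing on [0,1]; the mode is at 1.
Mean = 20/(20+1) = 0.952.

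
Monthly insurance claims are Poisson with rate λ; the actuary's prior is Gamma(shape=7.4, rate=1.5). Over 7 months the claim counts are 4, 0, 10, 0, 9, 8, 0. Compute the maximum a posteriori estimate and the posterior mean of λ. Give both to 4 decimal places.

maximum a posteriori estimate = 4.4000, posterior mean = 4.5176

Σ counts = 31. Posterior: Gamma(shape = 7.4+31 = 38.4, rate = 1.5+7 = 8.5).
Mode = (α−1)/β = 37.4/8.5 = 4.4000.
Mean = α/β = 38.4/8.5 = 4.5176.
The mean is pulled above the mode by the posterior's right skew.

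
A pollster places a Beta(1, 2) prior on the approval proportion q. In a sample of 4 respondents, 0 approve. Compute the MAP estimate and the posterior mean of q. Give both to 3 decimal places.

MAP: 0.000. Posterior mean: 0.143.

Posterior: Beta(1+0, 2+4) = Beta(1, 6).
Since α = 1 ≤ 1 and β > 1, the Beta density is monotone decreasing on [0,1]; the mode is at 0.
Mean = 1/(1+6) = 0.143.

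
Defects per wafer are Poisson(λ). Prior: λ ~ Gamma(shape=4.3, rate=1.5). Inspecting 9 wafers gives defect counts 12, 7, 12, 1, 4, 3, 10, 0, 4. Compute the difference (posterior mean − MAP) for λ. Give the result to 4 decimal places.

Σ counts = 53. Posterior: Gamma(shape = 4.3+53 = 57.3, rate = 1.5+9 = 10.5).
Mode = (α−1)/β = 56.3/10.5 = 5.3619.
Mean = α/β = 57.3/10.5 = 5.4571.
Difference = 5.4571 − 5.3619 = 0.0952.

0.0952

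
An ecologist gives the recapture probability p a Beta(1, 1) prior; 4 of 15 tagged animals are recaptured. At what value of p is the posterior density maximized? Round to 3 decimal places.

Posterior: Beta(1+4, 1+11) = Beta(5, 12).
Mode = (5−1)/(5+12−2) = 4/15 = 0.267.
Mean = 5/(5+12) = 5/17 = 0.294.
This is the posterior mode — the MAP estimate.

0.267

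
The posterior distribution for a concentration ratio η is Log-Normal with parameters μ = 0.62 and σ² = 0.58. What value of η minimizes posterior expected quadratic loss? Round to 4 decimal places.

2.4843

Mode = exp(μ − σ²) = exp(0.04) = 1.0408.
Mean = exp(μ + σ²/2) = exp(0.910) = 2.4843.
Quadratic loss ⇒ the optimal estimator is the posterior mean.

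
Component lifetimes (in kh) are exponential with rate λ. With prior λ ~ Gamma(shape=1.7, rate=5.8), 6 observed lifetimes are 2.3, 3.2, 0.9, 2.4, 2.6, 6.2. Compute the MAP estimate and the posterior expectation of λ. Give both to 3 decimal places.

MAP: 0.286. Posterior mean: 0.329.

Σ times = 17.6. Posterior: Gamma(shape = 1.7+6 = 7.7, rate = 5.8+17.6 = 23.4).
Mode = (α−1)/β = 6.7/23.4 = 0.286.
Mean = α/β = 7.7/23.4 = 0.329.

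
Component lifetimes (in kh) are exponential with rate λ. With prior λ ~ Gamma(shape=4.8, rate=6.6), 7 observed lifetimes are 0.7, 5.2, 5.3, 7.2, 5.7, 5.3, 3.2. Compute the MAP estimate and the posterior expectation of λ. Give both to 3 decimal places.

Σ times = 32.6. Posterior: Gamma(shape = 4.8+7 = 11.8, rate = 6.6+32.6 = 39.2).
Mode = (α−1)/β = 10.8/39.2 = 0.276.
Mean = α/β = 11.8/39.2 = 0.301.

MAP = 0.276; posterior mean = 0.301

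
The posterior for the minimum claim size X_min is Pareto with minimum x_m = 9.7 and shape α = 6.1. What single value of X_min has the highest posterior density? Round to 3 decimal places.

9.700

The Pareto density is strictly decreasing on [x_m, ∞), so the mode is x_m = 9.700.
Mean = α·x_m/(α−1) = 6.1·9.7/5.1 = 11.602.
This is the posterior mode — the MAP estimate.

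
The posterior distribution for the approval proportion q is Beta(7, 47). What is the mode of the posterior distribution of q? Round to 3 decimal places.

Mode = (7−1)/(7+47−2) = 6/52 = 0.115.
Mean = 7/(7+47) = 7/54 = 0.130.
This is the posterior mode — the MAP estimate.

0.115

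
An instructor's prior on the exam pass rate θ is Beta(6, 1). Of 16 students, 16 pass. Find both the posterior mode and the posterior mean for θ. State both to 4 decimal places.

Posterior: Beta(6+16, 1+0) = Beta(22, 1).
Since β = 1 ≤ 1 and α > 1, the Beta density is monotone increasing on [0,1]; the mode is at 1.
Mean = 22/(22+1) = 0.9565.

MAP = 1.0000; posterior mean = 0.9565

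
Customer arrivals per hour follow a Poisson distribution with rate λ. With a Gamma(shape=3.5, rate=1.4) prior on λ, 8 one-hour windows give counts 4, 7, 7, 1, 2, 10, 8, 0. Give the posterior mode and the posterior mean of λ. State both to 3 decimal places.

posterior mode = 4.415, posterior mean = 4.521

Σ counts = 39. Posterior: Gamma(shape = 3.5+39 = 42.5, rate = 1.4+8 = 9.4).
Mode = (α−1)/β = 41.5/9.4 = 4.415.
Mean = α/β = 42.5/9.4 = 4.521.
Right-skewed posterior ⇒ mode < mean.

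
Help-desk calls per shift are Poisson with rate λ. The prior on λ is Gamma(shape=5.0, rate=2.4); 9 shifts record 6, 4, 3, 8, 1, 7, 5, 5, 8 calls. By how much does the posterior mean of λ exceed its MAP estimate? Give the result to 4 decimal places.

Σ counts = 47. Posterior: Gamma(shape = 5.0+47 = 52.0, rate = 2.4+9 = 11.4).
Mode = (α−1)/β = 51.0/11.4 = 4.4737.
Mean = α/β = 52.0/11.4 = 4.5614.
Difference = 4.5614 − 4.4737 = 0.0877.
Mean > mode: the posterior has a right tail.

0.0877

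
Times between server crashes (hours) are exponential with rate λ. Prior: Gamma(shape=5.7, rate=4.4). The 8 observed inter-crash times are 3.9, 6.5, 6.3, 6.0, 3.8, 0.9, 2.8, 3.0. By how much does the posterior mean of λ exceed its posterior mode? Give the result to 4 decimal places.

Σ times = 33.2. Posterior: Gamma(shape = 5.7+8 = 13.7, rate = 4.4+33.2 = 37.6).
Mode = (α−1)/β = 12.7/37.6 = 0.3378.
Mean = α/β = 13.7/37.6 = 0.3644.
Difference = 0.3644 − 0.3378 = 0.0266.

0.0266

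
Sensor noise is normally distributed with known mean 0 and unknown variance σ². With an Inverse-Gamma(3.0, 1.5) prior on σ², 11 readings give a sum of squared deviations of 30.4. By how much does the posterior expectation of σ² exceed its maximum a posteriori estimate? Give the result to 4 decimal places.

Posterior: Inverse-Gamma(shape = 3.0+11/2 = 8.5, scale = 1.5+30.4/2 = 16.7).
Mode = β/(α+1) = 16.7/9.5 = 1.7579.
Mean = β/(α−1) = 16.7/7.5 = 2.2267.
Difference = 2.2267 − 1.7579 = 0.4688.

0.4688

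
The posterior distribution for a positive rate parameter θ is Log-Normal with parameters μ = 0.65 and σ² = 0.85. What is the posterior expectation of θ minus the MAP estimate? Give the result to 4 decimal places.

Mode = exp(μ − σ²) = exp(-0.20) = 0.8187.
Mean = exp(μ + σ²/2) = exp(1.075) = 2.9300.
Difference = 2.9300 − 0.8187 = 2.1113.

2.1113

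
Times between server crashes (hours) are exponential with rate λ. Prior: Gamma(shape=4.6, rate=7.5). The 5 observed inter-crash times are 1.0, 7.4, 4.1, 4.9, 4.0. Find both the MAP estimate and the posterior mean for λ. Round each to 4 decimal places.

Σ times = 21.4. Posterior: Gamma(shape = 4.6+5 = 9.6, rate = 7.5+21.4 = 28.9).
Mode = (α−1)/β = 8.6/28.9 = 0.2976.
Mean = α/β = 9.6/28.9 = 0.3322.
Mean > mode: the posterior has a right tail.

MAP = 0.2976; posterior mean = 0.3322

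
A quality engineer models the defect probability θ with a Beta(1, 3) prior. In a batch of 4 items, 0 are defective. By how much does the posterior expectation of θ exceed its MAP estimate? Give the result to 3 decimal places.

Posterior: Beta(1+0, 3+4) = Beta(1, 7).
Since α = 1 ≤ 1 and β > 1, the Beta density is monotone decreasing on [0,1]; the mode is at 0.
Mean = 1/(1+7) = 0.125.
Difference = 0.125 − 0.000 = 0.125.
The mean is pulled above the mode by the posterior's right skew.

0.125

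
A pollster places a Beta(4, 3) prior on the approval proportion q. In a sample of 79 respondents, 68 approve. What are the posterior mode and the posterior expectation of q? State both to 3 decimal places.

MAP = 0.845; posterior mean = 0.837

Posterior: Beta(4+68, 3+11) = Beta(72, 14).
Mode = (72−1)/(72+14−2) = 71/84 = 0.845.
Mean = 72/(72+14) = 72/86 = 0.837.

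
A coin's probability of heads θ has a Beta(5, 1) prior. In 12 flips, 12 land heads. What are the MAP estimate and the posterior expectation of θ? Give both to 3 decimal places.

Posterior: Beta(5+12, 1+0) = Beta(17, 1).
Since β = 1 ≤ 1 and α > 1, the Beta density is monotone increasing on [0,1]; the mode is at 1.
Mean = 17/(17+1) = 0.944.
The mean is pulled below the mode by the posterior's left skew.

θ_MAP = 1.000, E[θ|data] = 0.944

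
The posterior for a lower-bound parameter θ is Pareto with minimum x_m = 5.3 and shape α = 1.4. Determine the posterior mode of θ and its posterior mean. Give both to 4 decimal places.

MAP = 5.3000, posterior mean = 18.5500

The Pareto density is strictly decreasing on [x_m, ∞), so the mode is x_m = 5.3000.
Mean = α·x_m/(α−1) = 1.4·5.3/0.4 = 18.5500.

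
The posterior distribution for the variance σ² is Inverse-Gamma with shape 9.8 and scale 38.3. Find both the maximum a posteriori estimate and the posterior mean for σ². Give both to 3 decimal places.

Mode = β/(α+1) = 38.3/10.8 = 3.546.
Mean = β/(α−1) = 38.3/8.8 = 4.352.

σ²_MAP = 3.546, E[σ²|data] = 4.352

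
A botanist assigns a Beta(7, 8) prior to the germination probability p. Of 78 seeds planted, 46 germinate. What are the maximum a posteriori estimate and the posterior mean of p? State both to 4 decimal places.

maximum a posteriori estimate = 0.5714, posterior mean = 0.5699

Posterior: Beta(7+46, 8+32) = Beta(53, 40).
Mode = (53−1)/(53+40−2) = 52/91 = 0.5714.
Mean = 53/(53+40) = 53/93 = 0.5699.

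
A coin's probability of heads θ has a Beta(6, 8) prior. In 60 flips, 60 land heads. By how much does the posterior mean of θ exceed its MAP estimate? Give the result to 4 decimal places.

-0.0109

Posterior: Beta(6+60, 8+0) = Beta(66, 8).
Mode = (66−1)/(66+8−2) = 65/72 = 0.9028.
Mean = 66/(66+8) = 66/74 = 0.8919.
Difference = 0.8919 − 0.9028 = -0.0109.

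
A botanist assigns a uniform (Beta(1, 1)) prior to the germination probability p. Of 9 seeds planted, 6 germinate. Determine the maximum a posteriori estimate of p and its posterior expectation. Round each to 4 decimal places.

p_MAP = 0.6667, E[p|data] = 0.6364

Posterior: Beta(1+6, 1+3) = Beta(7, 4).
Mode = (7−1)/(7+4−2) = 6/9 = 0.6667.
With a flat prior the MAP equals the MLE, 6/9.
Mean = 7/(7+4) = 7/11 = 0.6364.
The mean is pulled below the mode by the posterior's left skew.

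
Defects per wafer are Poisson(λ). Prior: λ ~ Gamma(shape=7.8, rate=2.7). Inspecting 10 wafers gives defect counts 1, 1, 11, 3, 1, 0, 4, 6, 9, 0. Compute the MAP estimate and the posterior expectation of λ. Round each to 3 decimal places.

Σ counts = 36. Posterior: Gamma(shape = 7.8+36 = 43.8, rate = 2.7+10 = 12.7).
Mode = (α−1)/β = 42.8/12.7 = 3.370.
Mean = α/β = 43.8/12.7 = 3.449.
Mean > mode: the posterior has a right tail.

MAP = 3.370, posterior mean = 3.449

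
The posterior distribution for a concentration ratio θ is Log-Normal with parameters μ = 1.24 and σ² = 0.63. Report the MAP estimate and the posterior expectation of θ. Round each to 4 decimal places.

Mode = exp(μ − σ²) = exp(0.61) = 1.8404.
Mean = exp(μ + σ²/2) = exp(1.555) = 4.7351.

MAP: 1.8404. Posterior mean: 4.7351.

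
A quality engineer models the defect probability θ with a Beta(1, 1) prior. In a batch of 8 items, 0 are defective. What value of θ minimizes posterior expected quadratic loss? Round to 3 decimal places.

Posterior: Beta(1+0, 1+8) = Beta(1, 9).
Since α = 1 ≤ 1 and β > 1, the Beta density is monotone decreasing on [0,1]; the mode is at 0.
Mean = 1/(1+9) = 0.100.
Quadratic loss ⇒ the optimal estimator is the posterior mean.

0.100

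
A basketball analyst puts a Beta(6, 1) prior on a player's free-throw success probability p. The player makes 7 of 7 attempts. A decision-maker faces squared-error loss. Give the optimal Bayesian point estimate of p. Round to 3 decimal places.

Posterior: Beta(6+7, 1+0) = Beta(13, 1).
Since β = 1 ≤ 1 and α > 1, the Beta density is monotone increasing on [0,1]; the mode is at 1.
Mean = 13/(13+1) = 0.929.
Squared-error loss ⇒ the optimal estimator is the posterior mean.

0.929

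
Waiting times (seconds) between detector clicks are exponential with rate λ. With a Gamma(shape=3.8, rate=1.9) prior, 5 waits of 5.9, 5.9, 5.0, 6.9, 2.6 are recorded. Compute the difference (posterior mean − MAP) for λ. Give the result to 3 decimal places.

0.035

Σ times = 26.3. Posterior: Gamma(shape = 3.8+5 = 8.8, rate = 1.9+26.3 = 28.2).
Mode = (α−1)/β = 7.8/28.2 = 0.277.
Mean = α/β = 8.8/28.2 = 0.312.
Difference = 0.312 − 0.277 = 0.035.
Right-skewed posterior ⇒ mode < mean.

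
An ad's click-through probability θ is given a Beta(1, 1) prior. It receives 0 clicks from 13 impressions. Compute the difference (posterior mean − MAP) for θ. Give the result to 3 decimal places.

Posterior: Beta(1+0, 1+13) = Beta(1, 14).
Since α = 1 ≤ 1 and β > 1, the Beta density is monotone decreasing on [0,1]; the mode is at 0.
Mean = 1/(1+14) = 0.067.
Difference = 0.067 − 0.000 = 0.067.

0.067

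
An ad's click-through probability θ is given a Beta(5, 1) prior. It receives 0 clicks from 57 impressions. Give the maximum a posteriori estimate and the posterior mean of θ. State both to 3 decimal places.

maximum a posteriori estimate = 0.066, posterior mean = 0.079

Posterior: Beta(5+0, 1+57) = Beta(5, 58).
Mode = (5−1)/(5+58−2) = 4/61 = 0.066.
Mean = 5/(5+58) = 5/63 = 0.079.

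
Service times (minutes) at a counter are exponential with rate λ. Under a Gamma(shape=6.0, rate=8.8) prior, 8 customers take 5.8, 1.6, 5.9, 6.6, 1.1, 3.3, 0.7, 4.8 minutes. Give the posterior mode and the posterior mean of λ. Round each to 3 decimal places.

MAP = 0.337; posterior mean = 0.363

Σ times = 29.8. Posterior: Gamma(shape = 6.0+8 = 14.0, rate = 8.8+29.8 = 38.6).
Mode = (α−1)/β = 13.0/38.6 = 0.337.
Mean = α/β = 14.0/38.6 = 0.363.
The posterior is right-skewed, so the mean exceeds the mode.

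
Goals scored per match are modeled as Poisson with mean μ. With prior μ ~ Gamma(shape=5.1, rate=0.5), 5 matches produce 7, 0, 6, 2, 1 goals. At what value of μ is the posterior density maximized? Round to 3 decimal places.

3.655

Σ counts = 16. Posterior: Gamma(shape = 5.1+16 = 21.1, rate = 0.5+5 = 5.5).
Mode = (α−1)/β = 20.1/5.5 = 3.655.
Mean = α/β = 21.1/5.5 = 3.836.
This is the posterior mode — the MAP estimate.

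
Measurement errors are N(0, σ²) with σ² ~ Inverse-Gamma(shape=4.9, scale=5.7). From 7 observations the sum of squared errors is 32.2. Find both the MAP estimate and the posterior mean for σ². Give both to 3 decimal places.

Posterior: Inverse-Gamma(shape = 4.9+7/2 = 8.4, scale = 5.7+32.2/2 = 21.8).
Mode = β/(α+1) = 21.8/9.4 = 2.319.
Mean = β/(α−1) = 21.8/7.4 = 2.946.
The posterior is right-skewed, so the mean exceeds the mode.

MAP = 2.319, posterior mean = 2.946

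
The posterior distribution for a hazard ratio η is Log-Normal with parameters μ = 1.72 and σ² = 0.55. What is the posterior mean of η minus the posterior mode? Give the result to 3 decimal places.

4.130

Mode = exp(μ − σ²) = exp(1.17) = 3.222.
Mean = exp(μ + σ²/2) = exp(1.995) = 7.352.
Difference = 7.352 − 3.222 = 4.130.
The posterior is right-skewed, so the mean exceeds the mode.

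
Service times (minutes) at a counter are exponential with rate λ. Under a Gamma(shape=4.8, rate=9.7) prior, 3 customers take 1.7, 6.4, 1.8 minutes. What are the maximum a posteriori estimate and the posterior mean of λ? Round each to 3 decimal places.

MAP = 0.347, posterior mean = 0.398

Σ times = 9.9. Posterior: Gamma(shape = 4.8+3 = 7.8, rate = 9.7+9.9 = 19.6).
Mode = (α−1)/β = 6.8/19.6 = 0.347.
Mean = α/β = 7.8/19.6 = 0.398.
Mean > mode: the posterior has a right tail.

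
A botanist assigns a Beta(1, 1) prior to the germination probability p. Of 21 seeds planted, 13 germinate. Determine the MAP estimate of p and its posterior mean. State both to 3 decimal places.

Posterior: Beta(1+13, 1+8) = Beta(14, 9).
Mode = (14−1)/(14+9−2) = 13/21 = 0.619.
With a flat prior the MAP equals the MLE, 13/21.
Mean = 14/(14+9) = 14/23 = 0.609.

MAP = 0.619; posterior mean = 0.609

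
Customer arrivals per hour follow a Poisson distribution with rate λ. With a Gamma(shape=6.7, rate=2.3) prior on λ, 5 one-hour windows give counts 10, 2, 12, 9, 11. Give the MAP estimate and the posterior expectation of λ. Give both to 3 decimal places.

λ_MAP = 6.808, E[λ|data] = 6.945

Σ counts = 44. Posterior: Gamma(shape = 6.7+44 = 50.7, rate = 2.3+5 = 7.3).
Mode = (α−1)/β = 49.7/7.3 = 6.808.
Mean = α/β = 50.7/7.3 = 6.945.
The posterior is right-skewed, so the mean exceeds the mode.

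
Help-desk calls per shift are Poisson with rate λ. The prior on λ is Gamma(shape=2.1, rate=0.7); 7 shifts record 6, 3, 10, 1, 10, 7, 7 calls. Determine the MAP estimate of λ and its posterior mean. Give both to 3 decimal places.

Σ counts = 44. Posterior: Gamma(shape = 2.1+44 = 46.1, rate = 0.7+7 = 7.7).
Mode = (α−1)/β = 45.1/7.7 = 5.857.
Mean = α/β = 46.1/7.7 = 5.987.
The mean is pulled above the mode by the posterior's right skew.

λ_MAP = 5.857, E[λ|data] = 5.987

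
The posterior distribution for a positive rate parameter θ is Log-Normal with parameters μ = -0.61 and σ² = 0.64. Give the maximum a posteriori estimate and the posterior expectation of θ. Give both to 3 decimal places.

Mode = exp(μ − σ²) = exp(-1.25) = 0.287.
Mean = exp(μ + σ²/2) = exp(-0.290) = 0.748.

MAP: 0.287. Posterior mean: 0.748.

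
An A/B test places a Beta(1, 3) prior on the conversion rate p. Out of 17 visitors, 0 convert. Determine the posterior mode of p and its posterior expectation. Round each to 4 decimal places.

MAP: 0.0000. Posterior mean: 0.0476.

Posterior: Beta(1+0, 3+17) = Beta(1, 20).
Since α = 1 ≤ 1 and β > 1, the Beta density is monotone decreasing on [0,1]; the mode is at 0.
Mean = 1/(1+20) = 0.0476.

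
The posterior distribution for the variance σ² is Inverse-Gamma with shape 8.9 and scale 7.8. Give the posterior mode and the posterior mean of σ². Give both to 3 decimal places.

Mode = β/(α+1) = 7.8/9.9 = 0.788.
Mean = β/(α−1) = 7.8/7.9 = 0.987.

MAP = 0.788, posterior mean = 0.987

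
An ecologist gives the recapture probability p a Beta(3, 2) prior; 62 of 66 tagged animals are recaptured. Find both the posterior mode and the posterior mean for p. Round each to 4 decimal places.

p_MAP = 0.9275, E[p|data] = 0.9155

Posterior: Beta(3+62, 2+4) = Beta(65, 6).
Mode = (65−1)/(65+6−2) = 64/69 = 0.9275.
Mean = 65/(65+6) = 65/71 = 0.9155.
Left-skewed posterior ⇒ mean < mode.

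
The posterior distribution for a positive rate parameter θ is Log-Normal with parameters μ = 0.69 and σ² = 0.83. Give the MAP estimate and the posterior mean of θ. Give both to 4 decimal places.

MAP = 0.8694; posterior mean = 3.0192

Mode = exp(μ − σ²) = exp(-0.14) = 0.8694.
Mean = exp(μ + σ²/2) = exp(1.105) = 3.0192.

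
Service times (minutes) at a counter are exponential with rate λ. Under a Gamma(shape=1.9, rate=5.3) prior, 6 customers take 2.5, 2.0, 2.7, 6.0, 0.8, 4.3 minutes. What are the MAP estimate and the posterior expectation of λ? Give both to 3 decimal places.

Σ times = 18.3. Posterior: Gamma(shape = 1.9+6 = 7.9, rate = 5.3+18.3 = 23.6).
Mode = (α−1)/β = 6.9/23.6 = 0.292.
Mean = α/β = 7.9/23.6 = 0.335.
Mean > mode: the posterior has a right tail.

MAP: 0.292. Posterior mean: 0.335.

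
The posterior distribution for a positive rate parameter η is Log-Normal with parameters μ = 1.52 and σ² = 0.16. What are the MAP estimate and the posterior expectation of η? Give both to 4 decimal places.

MAP estimate = 3.8962, posterior expectation = 4.9530

Mode = exp(μ − σ²) = exp(1.36) = 3.8962.
Mean = exp(μ + σ²/2) = exp(1.600) = 4.9530.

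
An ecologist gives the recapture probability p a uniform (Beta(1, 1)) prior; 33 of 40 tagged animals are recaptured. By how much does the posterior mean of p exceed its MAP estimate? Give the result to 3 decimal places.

Posterior: Beta(1+33, 1+7) = Beta(34, 8).
Mode = (34−1)/(34+8−2) = 33/40 = 0.825.
With a flat prior the MAP equals the MLE, 33/40.
Mean = 34/(34+8) = 34/42 = 0.810.
Difference = 0.810 − 0.825 = -0.015.
The posterior is left-skewed, so the mode exceeds the mean.

-0.015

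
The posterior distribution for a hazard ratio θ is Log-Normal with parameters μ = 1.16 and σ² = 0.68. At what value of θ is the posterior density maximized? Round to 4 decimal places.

1.6161

Mode = exp(μ − σ²) = exp(0.48) = 1.6161.
Mean = exp(μ + σ²/2) = exp(1.500) = 4.4817.
This is the posterior mode — the MAP estimate.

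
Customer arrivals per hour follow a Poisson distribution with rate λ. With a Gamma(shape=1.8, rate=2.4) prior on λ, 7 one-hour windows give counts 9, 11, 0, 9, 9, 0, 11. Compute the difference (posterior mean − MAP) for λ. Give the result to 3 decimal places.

0.106

Σ counts = 49. Posterior: Gamma(shape = 1.8+49 = 50.8, rate = 2.4+7 = 9.4).
Mode = (α−1)/β = 49.8/9.4 = 5.298.
Mean = α/β = 50.8/9.4 = 5.404.
Difference = 5.404 − 5.298 = 0.106.
Mean > mode: the posterior has a right tail.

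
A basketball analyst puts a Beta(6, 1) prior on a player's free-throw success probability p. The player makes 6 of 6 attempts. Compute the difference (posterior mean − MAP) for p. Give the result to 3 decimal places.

Posterior: Beta(6+6, 1+0) = Beta(12, 1).
Since β = 1 ≤ 1 and α > 1, the Beta density is monotone increasing on [0,1]; the mode is at 1.
Mean = 12/(12+1) = 0.923.
Difference = 0.923 − 1.000 = -0.077.

-0.077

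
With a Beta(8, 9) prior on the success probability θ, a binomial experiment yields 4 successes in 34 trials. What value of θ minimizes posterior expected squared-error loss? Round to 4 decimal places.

Posterior: Beta(8+4, 9+30) = Beta(12, 39).
Mode = (12−1)/(12+39−2) = 11/49 = 0.2245.
Mean = 12/(12+39) = 12/51 = 0.2353.
Squared-error loss ⇒ the optimal estimator is the posterior mean.

0.2353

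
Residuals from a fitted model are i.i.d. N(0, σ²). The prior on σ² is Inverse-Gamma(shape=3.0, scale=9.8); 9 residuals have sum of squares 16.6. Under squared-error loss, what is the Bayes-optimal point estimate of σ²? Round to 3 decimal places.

Posterior: Inverse-Gamma(shape = 3.0+9/2 = 7.5, scale = 9.8+16.6/2 = 18.1).
Mode = β/(α+1) = 18.1/8.5 = 2.129.
Mean = β/(α−1) = 18.1/6.5 = 2.785.
Squared-error loss ⇒ the optimal estimator is the posterior mean.

2.785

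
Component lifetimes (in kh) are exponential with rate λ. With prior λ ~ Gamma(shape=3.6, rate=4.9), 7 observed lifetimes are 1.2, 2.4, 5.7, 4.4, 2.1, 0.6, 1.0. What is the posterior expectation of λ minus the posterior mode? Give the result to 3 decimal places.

Σ times = 17.4. Posterior: Gamma(shape = 3.6+7 = 10.6, rate = 4.9+17.4 = 22.3).
Mode = (α−1)/β = 9.6/22.3 = 0.430.
Mean = α/β = 10.6/22.3 = 0.475.
Difference = 0.475 − 0.430 = 0.045.
Mean > mode: the posterior has a right tail.

0.045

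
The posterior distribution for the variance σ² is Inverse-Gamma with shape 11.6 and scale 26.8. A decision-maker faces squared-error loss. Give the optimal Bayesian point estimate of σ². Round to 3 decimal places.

Mode = β/(α+1) = 26.8/12.6 = 2.127.
Mean = β/(α−1) = 26.8/10.6 = 2.528.
Squared-error loss ⇒ the optimal estimator is the posterior mean.

2.528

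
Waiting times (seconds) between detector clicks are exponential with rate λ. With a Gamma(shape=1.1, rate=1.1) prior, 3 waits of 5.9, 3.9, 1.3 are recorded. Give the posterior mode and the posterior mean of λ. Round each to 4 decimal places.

Σ times = 11.1. Posterior: Gamma(shape = 1.1+3 = 4.1, rate = 1.1+11.1 = 12.2).
Mode = (α−1)/β = 3.1/12.2 = 0.2541.
Mean = α/β = 4.1/12.2 = 0.3361.

λ_MAP = 0.2541, E[λ|data] = 0.3361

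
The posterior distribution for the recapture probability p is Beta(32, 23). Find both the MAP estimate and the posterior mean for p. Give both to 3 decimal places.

MAP = 0.585; posterior mean = 0.582

Mode = (32−1)/(32+23−2) = 31/53 = 0.585.
Mean = 32/(32+23) = 32/55 = 0.582.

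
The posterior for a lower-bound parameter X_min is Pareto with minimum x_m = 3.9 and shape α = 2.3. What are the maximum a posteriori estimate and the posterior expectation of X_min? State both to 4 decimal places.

The Pareto density is strictly decreasing on [x_m, ∞), so the mode is x_m = 3.9000.
Mean = α·x_m/(α−1) = 2.3·3.9/1.3 = 6.9000.

maximum a posteriori estimate = 3.9000, posterior expectation = 6.9000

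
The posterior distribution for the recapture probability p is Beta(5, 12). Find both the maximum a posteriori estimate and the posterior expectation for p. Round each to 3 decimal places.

MAP = 0.267, posterior mean = 0.294

Mode = (5−1)/(5+12−2) = 4/15 = 0.267.
Mean = 5/(5+12) = 5/17 = 0.294.
Mean > mode: the posterior has a right tail.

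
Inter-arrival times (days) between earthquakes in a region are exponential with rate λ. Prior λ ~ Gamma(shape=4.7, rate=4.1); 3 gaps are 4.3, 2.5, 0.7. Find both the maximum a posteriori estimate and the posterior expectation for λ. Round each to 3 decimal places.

Σ times = 7.5. Posterior: Gamma(shape = 4.7+3 = 7.7, rate = 4.1+7.5 = 11.6).
Mode = (α−1)/β = 6.7/11.6 = 0.578.
Mean = α/β = 7.7/11.6 = 0.664.
The mean is pulled above the mode by the posterior's right skew.

λ_MAP = 0.578, E[λ|data] = 0.664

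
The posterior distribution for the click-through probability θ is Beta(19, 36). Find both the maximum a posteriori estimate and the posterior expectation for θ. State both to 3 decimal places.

MAP = 0.340, posterior mean = 0.345

Mode = (19−1)/(19+36−2) = 18/53 = 0.340.
Mean = 19/(19+36) = 19/55 = 0.345.
The mean is pulled above the mode by the posterior's right skew.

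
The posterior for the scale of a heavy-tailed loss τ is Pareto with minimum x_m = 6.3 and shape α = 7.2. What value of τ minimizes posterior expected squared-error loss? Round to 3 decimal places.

7.316

The Pareto density is strictly decreasing on [x_m, ∞), so the mode is x_m = 6.300.
Mean = α·x_m/(α−1) = 7.2·6.3/6.2 = 7.316.
Squared-error loss ⇒ the optimal estimator is the posterior mean.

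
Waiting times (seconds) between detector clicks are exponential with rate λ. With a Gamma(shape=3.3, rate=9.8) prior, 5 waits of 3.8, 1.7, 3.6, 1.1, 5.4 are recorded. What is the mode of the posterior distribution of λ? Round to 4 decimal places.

Σ times = 15.6. Posterior: Gamma(shape = 3.3+5 = 8.3, rate = 9.8+15.6 = 25.4).
Mode = (α−1)/β = 7.3/25.4 = 0.2874.
Mean = α/β = 8.3/25.4 = 0.3268.
This is the posterior mode — the MAP estimate.

0.2874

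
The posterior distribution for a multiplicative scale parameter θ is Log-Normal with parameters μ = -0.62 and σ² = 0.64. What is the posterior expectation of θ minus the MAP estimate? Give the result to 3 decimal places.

0.457

Mode = exp(μ − σ²) = exp(-1.26) = 0.284.
Mean = exp(μ + σ²/2) = exp(-0.300) = 0.741.
Difference = 0.741 − 0.284 = 0.457.
Right-skewed posterior ⇒ mode < mean.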